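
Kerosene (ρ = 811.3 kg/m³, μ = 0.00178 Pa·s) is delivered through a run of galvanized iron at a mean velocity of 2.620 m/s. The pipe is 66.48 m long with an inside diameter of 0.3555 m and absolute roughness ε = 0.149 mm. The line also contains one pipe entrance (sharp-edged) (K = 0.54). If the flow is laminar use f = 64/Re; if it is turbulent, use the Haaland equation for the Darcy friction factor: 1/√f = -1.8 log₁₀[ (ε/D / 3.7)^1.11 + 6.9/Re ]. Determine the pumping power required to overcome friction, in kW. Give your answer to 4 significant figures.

Reynolds number Re = ρVD/μ = 811.3 · 2.62 · 0.3555 / 0.00178 = 4.245e+05.
Re > 4000 → turbulent. Relative roughness ε/D = 0.000149/0.3555 = 0.000419. Haaland: 1/√f = -1.8 log₁₀[(0.000419/3.7)^1.11 + 6.9/4.245e+05] = -1.8 log₁₀[4.17e-05 + 1.63e-05] = 7.627, so f = 0.01719.
Total minor-loss coefficient ΣK = 1·0.54 = 0.54.
ΔP = [f·L/D + ΣK]·(ρV²/2) = [0.01719·66.48/0.3555 + 0.54]·(811.3·2.62²/2) = [3.215 + 0.54]·2785 = 1.046e+04 Pa.
Q = V·A = 2.62·0.09926 = 0.2601 m³/s.
Pumping power P = QΔP = 0.2601·1.046e+04 = 2719.3 W = 2.719 kW.

P ≈ 2.719 kW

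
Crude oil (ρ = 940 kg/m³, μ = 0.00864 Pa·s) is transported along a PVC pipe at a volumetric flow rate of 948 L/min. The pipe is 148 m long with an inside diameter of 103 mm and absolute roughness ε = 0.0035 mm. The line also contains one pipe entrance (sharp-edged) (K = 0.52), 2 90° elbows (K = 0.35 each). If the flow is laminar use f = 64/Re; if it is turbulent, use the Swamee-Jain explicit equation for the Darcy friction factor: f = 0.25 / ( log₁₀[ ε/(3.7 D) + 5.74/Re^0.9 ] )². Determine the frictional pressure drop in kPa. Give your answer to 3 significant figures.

ΔP ≈ 64.0 kPa

Q = 948 L/min = 948/60000 = 0.0158 m³/s.
Cross-sectional area A = πD²/4 = π(0.103)²/4 = 0.008332 m²; mean velocity V = Q/A = 0.0158/0.008332 = 1.896 m/s.
Reynolds number Re = ρVD/μ = 940 · 1.896 · 0.103 / 0.00864 = 2.125e+04.
Re > 4000 → turbulent. Relative roughness ε/D = 3.5e-06/0.103 = 3.4e-05. Swamee-Jain: f = 0.25/(log₁₀[3.4e-05/3.7 + 5.74/2.125e+04^0.9])² = 0.25/(log₁₀[9.18e-06 + 0.000732])² = 0.25/(-3.13)² = 0.02551.
Total minor-loss coefficient ΣK = 1·0.52 + 2·0.35 = 1.22.
ΔP = [f·L/D + ΣK]·(ρV²/2) = [0.02551·148/0.103 + 1.22]·(940·1.896²/2) = [36.66 + 1.22]·1690 = 6.402e+04 Pa.
ΔP = 6.402e+04 Pa = 64.0 kPa.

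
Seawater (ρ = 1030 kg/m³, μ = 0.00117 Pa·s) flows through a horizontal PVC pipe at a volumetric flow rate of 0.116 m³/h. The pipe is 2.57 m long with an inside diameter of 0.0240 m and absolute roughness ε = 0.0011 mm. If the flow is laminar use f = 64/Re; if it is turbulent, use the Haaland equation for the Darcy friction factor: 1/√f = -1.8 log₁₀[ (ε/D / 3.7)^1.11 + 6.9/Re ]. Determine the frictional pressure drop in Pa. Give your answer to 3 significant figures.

Q = 0.116 m³/h = 0.116/3600 = 3.222e-05 m³/s.
Cross-sectional area A = πD²/4 = π(0.024)²/4 = 0.0004524 m²; mean velocity V = Q/A = 3.222e-05/0.0004524 = 0.07123 m/s.
Reynolds number Re = ρVD/μ = 1030 · 0.07123 · 0.024 / 0.00117 = 1505.
Re < 2300 → laminar flow, so f = 64/Re = 64/1505 = 0.04253 (the turbulent correlation is not needed).
Darcy-Weisbach: ΔP = f(L/D)(ρV²/2) = 0.04253·(2.57/0.024)·(1030·0.07123²/2) = 0.04253·107.1·2.613 = 11.9 Pa.

ΔP ≈ 11.9 Pa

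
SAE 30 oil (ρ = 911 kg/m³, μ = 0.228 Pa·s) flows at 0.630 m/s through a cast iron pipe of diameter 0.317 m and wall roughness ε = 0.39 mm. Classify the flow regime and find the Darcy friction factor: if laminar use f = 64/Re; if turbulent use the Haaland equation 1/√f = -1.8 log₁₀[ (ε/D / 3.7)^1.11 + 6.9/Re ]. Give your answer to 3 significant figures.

f ≈ 0.0802

Re = ρVD/μ = 911·0.63·0.317/0.228 = 798.
Re < 2300 → laminar, so f = 64/Re = 0.0802 (roughness is irrelevant in laminar flow).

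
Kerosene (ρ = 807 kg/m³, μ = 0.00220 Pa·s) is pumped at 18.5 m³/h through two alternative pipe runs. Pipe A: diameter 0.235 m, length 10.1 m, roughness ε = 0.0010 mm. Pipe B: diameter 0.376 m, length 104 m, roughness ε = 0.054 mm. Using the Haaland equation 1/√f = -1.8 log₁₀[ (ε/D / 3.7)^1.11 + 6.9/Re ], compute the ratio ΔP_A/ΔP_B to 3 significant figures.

ΔP_A/ΔP_B ≈ 0.888

Pipe A: V = Q/A = 0.005139/0.04337 = 0.1185 m/s; Re = 1.021e+04; ε/D = 4.26e-06; Haaland → f = 0.03071; ΔP_A = f(L/D)(ρV²/2) = 7.476 Pa.
Pipe B: V = Q/A = 0.005139/0.111 = 0.04628 m/s; Re = 6383; ε/D = 0.000144; Haaland → f = 0.0352; ΔP_B = f(L/D)(ρV²/2) = 8.415 Pa.
ΔP_A/ΔP_B = 7.476/8.415 = 0.888.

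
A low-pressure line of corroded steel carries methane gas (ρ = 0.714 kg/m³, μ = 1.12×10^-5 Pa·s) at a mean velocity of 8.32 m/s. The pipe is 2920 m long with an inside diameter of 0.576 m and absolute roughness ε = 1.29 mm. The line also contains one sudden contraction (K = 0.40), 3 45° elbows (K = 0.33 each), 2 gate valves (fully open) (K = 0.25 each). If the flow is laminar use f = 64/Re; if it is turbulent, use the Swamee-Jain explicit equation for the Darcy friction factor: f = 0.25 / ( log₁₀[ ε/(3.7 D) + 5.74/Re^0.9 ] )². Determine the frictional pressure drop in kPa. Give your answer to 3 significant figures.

ΔP ≈ 3.16 kPa

Reynolds number Re = ρVD/μ = 0.714 · 8.32 · 0.576 / 1.12e-05 = 3.055e+05.
Re > 4000 → turbulent. Relative roughness ε/D = 0.00129/0.576 = 0.00224. Swamee-Jain: f = 0.25/(log₁₀[0.00224/3.7 + 5.74/3.055e+05^0.9])² = 0.25/(log₁₀[0.000605 + 6.64e-05])² = 0.25/(-3.173)² = 0.02483.
Total minor-loss coefficient ΣK = 1·0.4 + 3·0.33 + 2·0.25 = 1.89.
ΔP = [f·L/D + ΣK]·(ρV²/2) = [0.02483·2920/0.576 + 1.89]·(0.714·8.32²/2) = [125.9 + 1.89]·24.71 = 3158 Pa.
ΔP = 3158 Pa = 3.16 kPa.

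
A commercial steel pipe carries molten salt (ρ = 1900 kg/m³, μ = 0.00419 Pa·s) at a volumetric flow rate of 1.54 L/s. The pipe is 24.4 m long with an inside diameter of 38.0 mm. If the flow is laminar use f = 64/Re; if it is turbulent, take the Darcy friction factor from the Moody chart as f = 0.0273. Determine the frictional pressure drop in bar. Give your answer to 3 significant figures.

Q = 1.54 L/s = 1.54/1000 = 0.00154 m³/s.
Cross-sectional area A = πD²/4 = π(0.038)²/4 = 0.001134 m²; mean velocity V = Q/A = 0.00154/0.001134 = 1.358 m/s.
Reynolds number Re = ρVD/μ = 1900 · 1.358 · 0.038 / 0.00419 = 2.34e+04.
Re > 4000 → turbulent; use the Moody-chart value f = 0.0273.
Darcy-Weisbach: ΔP = f(L/D)(ρV²/2) = 0.0273·(24.4/0.038)·(1900·1.358²/2) = 0.0273·642.1·1752 = 3.071e+04 Pa.
ΔP = 3.071e+04 Pa = 0.307 bar.

ΔP ≈ 0.307 bar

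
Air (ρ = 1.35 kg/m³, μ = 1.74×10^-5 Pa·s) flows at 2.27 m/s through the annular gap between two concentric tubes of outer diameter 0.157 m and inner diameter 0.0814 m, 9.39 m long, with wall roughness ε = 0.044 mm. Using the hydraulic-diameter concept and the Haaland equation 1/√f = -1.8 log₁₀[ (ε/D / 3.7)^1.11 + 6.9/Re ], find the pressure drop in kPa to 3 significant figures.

Hydraulic diameter D_h = 4A/P = D_o - D_i = 0.157 - 0.0814 = 0.0756 m.
Re = ρVD_h/μ = 1.35·2.27·0.0756/1.74e-05 = 1.331e+04.
ε/D_h = 4.4e-05/0.0756 = 0.000582; Haaland gives 1/√f = -1.8 log₁₀[6e-05+0.000518] = 5.828, so f = 0.02944.
ΔP = f(L/D_h)(ρV²/2) = 0.02944·9.39/0.0756·3.478 = 12.72 Pa.
ΔP = 0.0127 kPa.

ΔP ≈ 0.0127 kPa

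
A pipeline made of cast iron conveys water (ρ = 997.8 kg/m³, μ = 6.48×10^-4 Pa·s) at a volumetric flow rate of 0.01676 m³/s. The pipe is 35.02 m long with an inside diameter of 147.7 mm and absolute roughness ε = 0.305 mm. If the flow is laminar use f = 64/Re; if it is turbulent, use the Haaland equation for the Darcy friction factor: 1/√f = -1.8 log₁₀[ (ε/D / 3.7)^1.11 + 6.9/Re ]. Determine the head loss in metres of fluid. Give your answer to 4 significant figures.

Cross-sectional area A = πD²/4 = π(0.1477)²/4 = 0.01713 m²; mean velocity V = Q/A = 0.01676/0.01713 = 0.9782 m/s.
Reynolds number Re = ρVD/μ = 997.8 · 0.9782 · 0.1477 / 0.000648 = 2.225e+05.
Re > 4000 → turbulent. Relative roughness ε/D = 0.000305/0.1477 = 0.00206. Haaland: 1/√f = -1.8 log₁₀[(0.00206/3.7)^1.11 + 6.9/2.225e+05] = -1.8 log₁₀[0.000245 + 3.1e-05] = 6.407, so f = 0.02436.
Darcy-Weisbach: ΔP = f(L/D)(ρV²/2) = 0.02436·(35.02/0.1477)·(997.8·0.9782²/2) = 0.02436·237.1·477.4 = 2757 Pa.
Head loss h_f = ΔP/(ρg) = 2757/(997.8·9.81) = 0.2817 m.

h_f ≈ 0.2817 m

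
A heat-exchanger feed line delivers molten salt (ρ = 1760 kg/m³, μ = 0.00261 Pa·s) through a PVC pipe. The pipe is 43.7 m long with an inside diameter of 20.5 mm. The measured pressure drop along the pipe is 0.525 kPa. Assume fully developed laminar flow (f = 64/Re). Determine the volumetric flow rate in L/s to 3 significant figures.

For laminar flow, f = 64/Re with Re = ρVD/μ, so Darcy-Weisbach reduces to ΔP = 32μLV/D². Solving for V: V = ΔP·D²/(32μL) = 525·(0.0205)²/(32·0.00261·43.7) = 0.06045 m/s.
Check: Re = ρVD/μ = 1760·0.06045·0.0205/0.00261 = 835.6 < 2300, so the laminar assumption holds.
Q = V·A = 0.06045·(π/4·0.0205²) = 1.995e-05 m³/s = 0.0200 L/s.

Q ≈ 0.0200 L/s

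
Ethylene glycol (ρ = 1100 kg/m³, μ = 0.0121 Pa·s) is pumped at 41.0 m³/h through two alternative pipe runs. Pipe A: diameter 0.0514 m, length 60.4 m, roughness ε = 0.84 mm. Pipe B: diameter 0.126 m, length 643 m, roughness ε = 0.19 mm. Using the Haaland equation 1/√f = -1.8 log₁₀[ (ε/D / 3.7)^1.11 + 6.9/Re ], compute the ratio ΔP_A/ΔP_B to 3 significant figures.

ΔP_A/ΔP_B ≈ 12.0

Pipe A: V = Q/A = 0.01139/0.002075 = 5.489 m/s; Re = 2.565e+04; ε/D = 0.0163; Haaland → f = 0.04679; ΔP_A = f(L/D)(ρV²/2) = 9.11e+05 Pa.
Pipe B: V = Q/A = 0.01139/0.01247 = 0.9134 m/s; Re = 1.046e+04; ε/D = 0.00151; Haaland → f = 0.03254; ΔP_B = f(L/D)(ρV²/2) = 7.619e+04 Pa.
ΔP_A/ΔP_B = 9.11e+05/7.619e+04 = 12.0.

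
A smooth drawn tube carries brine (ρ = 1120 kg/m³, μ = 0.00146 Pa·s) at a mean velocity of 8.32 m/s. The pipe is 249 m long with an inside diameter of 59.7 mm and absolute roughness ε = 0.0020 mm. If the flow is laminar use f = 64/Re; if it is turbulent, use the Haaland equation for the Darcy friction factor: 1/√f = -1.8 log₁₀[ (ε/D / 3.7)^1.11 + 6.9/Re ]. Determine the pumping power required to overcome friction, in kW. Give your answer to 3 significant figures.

P ≈ 52.9 kW

Reynolds number Re = ρVD/μ = 1120 · 8.32 · 0.0597 / 0.00146 = 3.81e+05.
Re > 4000 → turbulent. Relative roughness ε/D = 2e-06/0.0597 = 3.35e-05. Haaland: 1/√f = -1.8 log₁₀[(3.35e-05/3.7)^1.11 + 6.9/3.81e+05] = -1.8 log₁₀[2.52e-06 + 1.81e-05] = 8.434, so f = 0.01406.
Darcy-Weisbach: ΔP = f(L/D)(ρV²/2) = 0.01406·(249/0.0597)·(1120·8.32²/2) = 0.01406·4171·3.876e+04 = 2.273e+06 Pa.
Q = V·A = 8.32·0.002799 = 0.02329 m³/s.
Pumping power P = QΔP = 0.02329·2.273e+06 = 52940 W = 52.9 kW.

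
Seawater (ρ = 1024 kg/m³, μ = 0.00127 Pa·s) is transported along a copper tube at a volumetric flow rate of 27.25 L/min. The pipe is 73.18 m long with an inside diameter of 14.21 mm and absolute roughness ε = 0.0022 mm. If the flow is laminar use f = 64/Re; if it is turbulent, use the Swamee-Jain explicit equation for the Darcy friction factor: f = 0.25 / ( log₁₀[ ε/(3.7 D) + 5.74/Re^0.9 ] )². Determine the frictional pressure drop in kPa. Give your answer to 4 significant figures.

Q = 27.25 L/min = 27.25/60000 = 0.0004542 m³/s.
Cross-sectional area A = πD²/4 = π(0.01421)²/4 = 0.0001586 m²; mean velocity V = Q/A = 0.0004542/0.0001586 = 2.864 m/s.
Reynolds number Re = ρVD/μ = 1024 · 2.864 · 0.01421 / 0.00127 = 3.281e+04.
Re > 4000 → turbulent. Relative roughness ε/D = 2.2e-06/0.01421 = 0.000155. Swamee-Jain: f = 0.25/(log₁₀[0.000155/3.7 + 5.74/3.281e+04^0.9])² = 0.25/(log₁₀[4.18e-05 + 0.000495])² = 0.25/(-3.27)² = 0.02338.
Darcy-Weisbach: ΔP = f(L/D)(ρV²/2) = 0.02338·(73.18/0.01421)·(1024·2.864²/2) = 0.02338·5150·4199 = 5.055e+05 Pa.
ΔP = 5.055e+05 Pa = 505.5 kPa.

ΔP ≈ 505.5 kPa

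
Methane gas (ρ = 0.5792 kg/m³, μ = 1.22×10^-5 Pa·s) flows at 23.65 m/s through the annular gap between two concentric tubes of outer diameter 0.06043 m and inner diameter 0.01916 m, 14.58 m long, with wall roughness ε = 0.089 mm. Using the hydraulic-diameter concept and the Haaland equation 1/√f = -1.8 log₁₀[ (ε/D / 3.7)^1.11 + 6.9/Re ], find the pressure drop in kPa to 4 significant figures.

ΔP ≈ 1.535 kPa

Hydraulic diameter D_h = 4A/P = D_o - D_i = 0.06043 - 0.01916 = 0.04127 m.
Re = ρVD_h/μ = 0.5792·23.65·0.04127/1.22e-05 = 4.634e+04.
ε/D_h = 8.9e-05/0.04127 = 0.00216; Haaland gives 1/√f = -1.8 log₁₀[0.000257+0.000149] = 6.105, so f = 0.02683.
ΔP = f(L/D_h)(ρV²/2) = 0.02683·14.58/0.04127·162 = 1535 Pa.
ΔP = 1.535 kPa.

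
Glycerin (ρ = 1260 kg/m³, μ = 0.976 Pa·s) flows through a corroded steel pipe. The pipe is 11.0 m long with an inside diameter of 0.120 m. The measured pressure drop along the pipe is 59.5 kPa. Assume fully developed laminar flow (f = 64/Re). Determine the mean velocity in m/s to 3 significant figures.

For laminar flow, f = 64/Re with Re = ρVD/μ, so Darcy-Weisbach reduces to ΔP = 32μLV/D². Solving for V: V = ΔP·D²/(32μL) = 5.95e+04·(0.12)²/(32·0.976·11) = 2.494 m/s.
Check: Re = ρVD/μ = 1260·2.494·0.12/0.976 = 386.4 < 2300, so the laminar assumption holds.

V ≈ 2.49 m/s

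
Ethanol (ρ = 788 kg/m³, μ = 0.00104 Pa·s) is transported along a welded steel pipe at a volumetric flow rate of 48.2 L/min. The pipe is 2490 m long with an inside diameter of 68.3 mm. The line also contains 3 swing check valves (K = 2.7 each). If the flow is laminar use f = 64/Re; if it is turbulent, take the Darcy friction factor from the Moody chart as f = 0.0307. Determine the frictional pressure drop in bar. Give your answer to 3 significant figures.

Q = 48.2 L/min = 48.2/60000 = 0.0008033 m³/s.
Cross-sectional area A = πD²/4 = π(0.0683)²/4 = 0.003664 m²; mean velocity V = Q/A = 0.0008033/0.003664 = 0.2193 m/s.
Reynolds number Re = ρVD/μ = 788 · 0.2193 · 0.0683 / 0.00104 = 1.135e+04.
Re > 4000 → turbulent; use the Moody-chart value f = 0.0307.
Total minor-loss coefficient ΣK = 3·2.7 = 8.1.
ΔP = [f·L/D + ΣK]·(ρV²/2) = [0.0307·2490/0.0683 + 8.1]·(788·0.2193²/2) = [1119 + 8.1]·18.94 = 2.135e+04 Pa.
ΔP = 2.135e+04 Pa = 0.214 bar.

ΔP ≈ 0.214 bar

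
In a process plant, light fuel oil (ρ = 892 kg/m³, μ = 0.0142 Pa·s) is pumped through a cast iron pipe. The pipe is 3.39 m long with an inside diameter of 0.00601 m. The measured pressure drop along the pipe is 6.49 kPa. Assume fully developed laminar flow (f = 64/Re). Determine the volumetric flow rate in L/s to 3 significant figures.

For laminar flow, f = 64/Re with Re = ρVD/μ, so Darcy-Weisbach reduces to ΔP = 32μLV/D². Solving for V: V = ΔP·D²/(32μL) = 6490·(0.00601)²/(32·0.0142·3.39) = 0.1522 m/s.
Check: Re = ρVD/μ = 892·0.1522·0.00601/0.0142 = 57.45 < 2300, so the laminar assumption holds.
Q = V·A = 0.1522·(π/4·0.00601²) = 4.317e-06 m³/s = 0.00432 L/s.

Q ≈ 0.00432 L/s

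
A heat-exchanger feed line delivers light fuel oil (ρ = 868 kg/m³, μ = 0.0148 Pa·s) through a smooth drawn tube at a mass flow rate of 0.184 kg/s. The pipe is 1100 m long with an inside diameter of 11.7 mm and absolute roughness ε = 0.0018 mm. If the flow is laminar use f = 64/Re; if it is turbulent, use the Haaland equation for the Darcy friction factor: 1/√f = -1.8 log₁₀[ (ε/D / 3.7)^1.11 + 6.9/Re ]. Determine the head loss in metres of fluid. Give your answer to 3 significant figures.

h_f ≈ 881 m

A = πD²/4 = π(0.0117)²/4 = 0.0001075 m²; mean velocity V = ṁ/(ρA) = 0.184/(868 · 0.0001075) = 1.972 m/s.
Reynolds number Re = ρVD/μ = 868 · 1.972 · 0.0117 / 0.0148 = 1353.
Re < 2300 → laminar flow, so f = 64/Re = 64/1353 = 0.0473 (the turbulent correlation is not needed).
Darcy-Weisbach: ΔP = f(L/D)(ρV²/2) = 0.0473·(1100/0.0117)·(868·1.972²/2) = 0.0473·9.402e+04·1687 = 7.504e+06 Pa.
Head loss h_f = ΔP/(ρg) = 7.504e+06/(868·9.81) = 881 m.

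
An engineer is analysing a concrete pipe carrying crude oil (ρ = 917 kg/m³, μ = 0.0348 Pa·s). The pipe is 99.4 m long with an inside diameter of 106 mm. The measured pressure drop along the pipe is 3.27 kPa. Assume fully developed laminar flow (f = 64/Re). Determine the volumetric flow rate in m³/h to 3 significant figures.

Q ≈ 10.5 m³/h

For laminar flow, f = 64/Re with Re = ρVD/μ, so Darcy-Weisbach reduces to ΔP = 32μLV/D². Solving for V: V = ΔP·D²/(32μL) = 3270·(0.106)²/(32·0.0348·99.4) = 0.3319 m/s.
Check: Re = ρVD/μ = 917·0.3319·0.106/0.0348 = 927.1 < 2300, so the laminar assumption holds.
Q = V·A = 0.3319·(π/4·0.106²) = 0.002929 m³/s = 10.5 m³/h.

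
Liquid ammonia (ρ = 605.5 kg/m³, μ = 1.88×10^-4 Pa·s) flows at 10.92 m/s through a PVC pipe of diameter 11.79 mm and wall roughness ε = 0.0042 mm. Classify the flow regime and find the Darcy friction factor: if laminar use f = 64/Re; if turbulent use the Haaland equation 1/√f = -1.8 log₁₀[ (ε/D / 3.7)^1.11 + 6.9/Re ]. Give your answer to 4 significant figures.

f ≈ 0.01678

Re = ρVD/μ = 605.5·10.92·0.01179/0.000188 = 4.147e+05.
Re > 4000 → turbulent. ε/D = 4.2e-06/0.01179 = 0.000356; Haaland: 1/√f = -1.8 log₁₀[3.48e-05 + 1.66e-05] = 7.719, so f = 0.01678.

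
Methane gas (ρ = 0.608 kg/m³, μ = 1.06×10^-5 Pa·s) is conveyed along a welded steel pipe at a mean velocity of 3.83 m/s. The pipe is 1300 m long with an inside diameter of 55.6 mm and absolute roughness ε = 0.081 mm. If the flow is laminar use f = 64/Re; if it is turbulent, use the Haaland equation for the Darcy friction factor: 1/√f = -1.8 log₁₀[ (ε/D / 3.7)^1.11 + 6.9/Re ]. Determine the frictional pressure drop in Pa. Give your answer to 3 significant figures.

Reynolds number Re = ρVD/μ = 0.608 · 3.83 · 0.0556 / 1.06e-05 = 1.221e+04.
Re > 4000 → turbulent. Relative roughness ε/D = 8.1e-05/0.0556 = 0.00146. Haaland: 1/√f = -1.8 log₁₀[(0.00146/3.7)^1.11 + 6.9/1.221e+04] = -1.8 log₁₀[0.000166 + 0.000565] = 5.645, so f = 0.03138.
Darcy-Weisbach: ΔP = f(L/D)(ρV²/2) = 0.03138·(1300/0.0556)·(0.608·3.83²/2) = 0.03138·2.338e+04·4.459 = 3272 Pa.

ΔP ≈ 3270 Pa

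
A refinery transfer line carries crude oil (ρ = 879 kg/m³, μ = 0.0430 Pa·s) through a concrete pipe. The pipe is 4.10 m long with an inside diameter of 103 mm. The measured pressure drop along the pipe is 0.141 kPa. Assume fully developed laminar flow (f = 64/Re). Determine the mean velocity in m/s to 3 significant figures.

V ≈ 0.265 m/s

For laminar flow, f = 64/Re with Re = ρVD/μ, so Darcy-Weisbach reduces to ΔP = 32μLV/D². Solving for V: V = ΔP·D²/(32μL) = 141·(0.103)²/(32·0.043·4.1) = 0.2651 m/s.
Check: Re = ρVD/μ = 879·0.2651·0.103/0.043 = 558.3 < 2300, so the laminar assumption holds.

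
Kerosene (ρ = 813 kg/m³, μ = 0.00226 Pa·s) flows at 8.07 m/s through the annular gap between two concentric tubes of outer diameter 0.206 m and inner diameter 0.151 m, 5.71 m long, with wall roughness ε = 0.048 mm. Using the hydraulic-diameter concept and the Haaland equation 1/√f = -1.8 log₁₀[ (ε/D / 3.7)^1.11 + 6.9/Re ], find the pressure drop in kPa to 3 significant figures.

ΔP ≈ 56.9 kPa

Hydraulic diameter D_h = 4A/P = D_o - D_i = 0.206 - 0.151 = 0.055 m.
Re = ρVD_h/μ = 813·8.07·0.055/0.00226 = 1.597e+05.
ε/D_h = 4.8e-05/0.055 = 0.000873; Haaland gives 1/√f = -1.8 log₁₀[9.41e-05+4.32e-05] = 6.952, so f = 0.02069.
ΔP = f(L/D_h)(ρV²/2) = 0.02069·5.71/0.055·2.647e+04 = 5.687e+04 Pa.
ΔP = 56.9 kPa.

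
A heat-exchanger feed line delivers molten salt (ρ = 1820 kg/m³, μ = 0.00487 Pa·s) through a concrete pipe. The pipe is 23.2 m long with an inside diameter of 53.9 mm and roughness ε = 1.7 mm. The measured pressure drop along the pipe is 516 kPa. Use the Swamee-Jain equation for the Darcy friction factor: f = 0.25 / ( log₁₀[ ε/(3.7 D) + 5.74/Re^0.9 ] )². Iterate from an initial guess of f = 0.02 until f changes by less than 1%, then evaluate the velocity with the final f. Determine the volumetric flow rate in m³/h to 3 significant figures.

Rearranging Darcy-Weisbach: V = √(2·ΔP·D/(f·L·ρ)). With ε/D = 0.0017/0.0539 = 0.0315, iterate starting from f = 0.02:
  f = 0.02 → V = √(2·5.16e+05·0.0539/(0.02·23.2·1820)) = 8.116 m/s; Re = ρVD/μ = 1.635e+05; f → 0.05872
  f = 0.05872 → V = 4.737 m/s; Re = 9.541e+04; f → 0.05892
Converged (Δf/f < 1%). With the final f = 0.05892: V = √(2·5.16e+05·0.0539/(0.05892·23.2·1820)) = 4.728 m/s.
Q = V·A = 4.728·(π/4·0.0539²) = 0.01079 m³/s = 38.8 m³/h.

Q ≈ 38.8 m³/h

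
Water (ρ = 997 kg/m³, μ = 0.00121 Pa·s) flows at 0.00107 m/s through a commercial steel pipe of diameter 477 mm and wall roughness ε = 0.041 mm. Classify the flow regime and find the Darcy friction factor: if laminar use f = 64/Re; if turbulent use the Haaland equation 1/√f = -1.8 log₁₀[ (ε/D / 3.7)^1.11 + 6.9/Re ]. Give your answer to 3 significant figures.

Re = ρVD/μ = 997·0.00107·0.477/0.00121 = 420.5.
Re < 2300 → laminar, so f = 64/Re = 0.1522 (roughness is irrelevant in laminar flow).

f ≈ 0.152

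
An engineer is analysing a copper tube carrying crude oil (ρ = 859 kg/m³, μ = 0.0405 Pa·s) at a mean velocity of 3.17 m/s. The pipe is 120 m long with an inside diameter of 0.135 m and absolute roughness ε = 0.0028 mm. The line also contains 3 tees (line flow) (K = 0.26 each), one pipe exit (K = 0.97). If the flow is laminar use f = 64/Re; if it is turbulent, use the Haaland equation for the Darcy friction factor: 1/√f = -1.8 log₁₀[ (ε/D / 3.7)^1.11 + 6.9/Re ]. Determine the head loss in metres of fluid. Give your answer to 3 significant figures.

h_f ≈ 15.3 m

Reynolds number Re = ρVD/μ = 859 · 3.17 · 0.135 / 0.0405 = 9077.
Re > 4000 → turbulent. Relative roughness ε/D = 2.8e-06/0.135 = 2.07e-05. Haaland: 1/√f = -1.8 log₁₀[(2.07e-05/3.7)^1.11 + 6.9/9077] = -1.8 log₁₀[1.48e-06 + 0.00076] = 5.613, so f = 0.03174.
Total minor-loss coefficient ΣK = 3·0.26 + 1·0.97 = 1.75.
ΔP = [f·L/D + ΣK]·(ρV²/2) = [0.03174·120/0.135 + 1.75]·(859·3.17²/2) = [28.22 + 1.75]·4316 = 1.293e+05 Pa.
Head loss h_f = ΔP/(ρg) = 1.293e+05/(859·9.81) = 15.3 m.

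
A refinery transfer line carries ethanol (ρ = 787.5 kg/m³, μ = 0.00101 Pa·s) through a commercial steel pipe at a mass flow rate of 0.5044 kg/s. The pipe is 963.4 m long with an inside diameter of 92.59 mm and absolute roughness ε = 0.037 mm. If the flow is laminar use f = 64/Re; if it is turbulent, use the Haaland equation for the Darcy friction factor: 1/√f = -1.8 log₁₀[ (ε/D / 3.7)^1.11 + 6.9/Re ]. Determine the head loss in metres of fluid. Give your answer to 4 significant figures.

A = πD²/4 = π(0.09259)²/4 = 0.006733 m²; mean velocity V = ṁ/(ρA) = 0.5044/(787.5 · 0.006733) = 0.09513 m/s.
Reynolds number Re = ρVD/μ = 787.5 · 0.09513 · 0.09259 / 0.00101 = 6868.
Re > 4000 → turbulent. Relative roughness ε/D = 3.7e-05/0.09259 = 0.0004. Haaland: 1/√f = -1.8 log₁₀[(0.0004/3.7)^1.11 + 6.9/6868] = -1.8 log₁₀[3.95e-05 + 0.001] = 5.366, so f = 0.03473.
Darcy-Weisbach: ΔP = f(L/D)(ρV²/2) = 0.03473·(963.4/0.09259)·(787.5·0.09513²/2) = 0.03473·1.041e+04·3.563 = 1288 Pa.
Head loss h_f = ΔP/(ρg) = 1288/(787.5·9.81) = 0.1667 m.

h_f ≈ 0.1667 m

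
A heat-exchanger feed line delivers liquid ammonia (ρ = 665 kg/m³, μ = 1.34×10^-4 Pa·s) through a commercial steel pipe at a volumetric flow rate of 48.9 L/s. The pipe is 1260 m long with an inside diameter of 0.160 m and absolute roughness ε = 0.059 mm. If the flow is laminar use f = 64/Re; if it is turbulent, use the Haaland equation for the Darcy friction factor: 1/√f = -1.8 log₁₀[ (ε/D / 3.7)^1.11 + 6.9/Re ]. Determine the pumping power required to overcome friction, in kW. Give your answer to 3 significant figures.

P ≈ 12.1 kW

Q = 48.9 L/s = 48.9/1000 = 0.0489 m³/s.
Cross-sectional area A = πD²/4 = π(0.16)²/4 = 0.02011 m²; mean velocity V = Q/A = 0.0489/0.02011 = 2.432 m/s.
Reynolds number Re = ρVD/μ = 665 · 2.432 · 0.16 / 0.000134 = 1.931e+06.
Re > 4000 → turbulent. Relative roughness ε/D = 5.9e-05/0.16 = 0.000369. Haaland: 1/√f = -1.8 log₁₀[(0.000369/3.7)^1.11 + 6.9/1.931e+06] = -1.8 log₁₀[3.62e-05 + 3.57e-06] = 7.921, so f = 0.01594.
Darcy-Weisbach: ΔP = f(L/D)(ρV²/2) = 0.01594·(1260/0.16)·(665·2.432²/2) = 0.01594·7875·1967 = 2.468e+05 Pa.
Pumping power P = QΔP = 0.0489·2.468e+05 = 12070 W = 12.1 kW.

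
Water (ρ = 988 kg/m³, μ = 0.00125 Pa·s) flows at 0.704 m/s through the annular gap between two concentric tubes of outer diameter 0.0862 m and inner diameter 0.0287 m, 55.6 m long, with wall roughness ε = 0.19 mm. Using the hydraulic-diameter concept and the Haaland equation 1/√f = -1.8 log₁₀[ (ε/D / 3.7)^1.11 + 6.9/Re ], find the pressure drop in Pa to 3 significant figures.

ΔP ≈ 7130 Pa

Hydraulic diameter D_h = 4A/P = D_o - D_i = 0.0862 - 0.0287 = 0.0575 m.
Re = ρVD_h/μ = 988·0.704·0.0575/0.00125 = 3.2e+04.
ε/D_h = 0.00019/0.0575 = 0.0033; Haaland gives 1/√f = -1.8 log₁₀[0.000413+0.000216] = 5.763, so f = 0.03011.
ΔP = f(L/D_h)(ρV²/2) = 0.03011·55.6/0.0575·244.8 = 7127 Pa.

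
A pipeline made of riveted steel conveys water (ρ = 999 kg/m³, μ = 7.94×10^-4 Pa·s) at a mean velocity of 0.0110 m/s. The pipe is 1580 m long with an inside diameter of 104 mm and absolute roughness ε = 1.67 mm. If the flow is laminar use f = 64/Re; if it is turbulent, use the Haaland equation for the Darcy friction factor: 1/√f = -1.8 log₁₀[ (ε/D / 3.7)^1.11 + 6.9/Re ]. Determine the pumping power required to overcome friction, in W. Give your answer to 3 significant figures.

Reynolds number Re = ρVD/μ = 999 · 0.011 · 0.104 / 0.000794 = 1439.
Re < 2300 → laminar flow, so f = 64/Re = 64/1439 = 0.04446 (the turbulent correlation is not needed).
Darcy-Weisbach: ΔP = f(L/D)(ρV²/2) = 0.04446·(1580/0.104)·(999·0.011²/2) = 0.04446·1.519e+04·0.06044 = 40.83 Pa.
Q = V·A = 0.011·0.008495 = 9.344e-05 m³/s.
Pumping power P = QΔP = 9.344e-05·40.83 = 0.003815 W = 0.00382 W.

P ≈ 0.00382 W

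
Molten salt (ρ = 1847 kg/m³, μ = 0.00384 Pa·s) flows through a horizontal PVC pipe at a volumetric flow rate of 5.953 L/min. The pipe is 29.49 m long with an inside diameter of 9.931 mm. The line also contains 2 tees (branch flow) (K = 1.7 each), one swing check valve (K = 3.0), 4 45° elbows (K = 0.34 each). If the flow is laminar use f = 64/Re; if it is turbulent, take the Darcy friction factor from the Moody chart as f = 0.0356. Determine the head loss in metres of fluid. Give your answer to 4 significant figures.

h_f ≈ 9.489 m

Q = 5.953 L/min = 5.953/60000 = 9.922e-05 m³/s.
Cross-sectional area A = πD²/4 = π(0.009931)²/4 = 7.746e-05 m²; mean velocity V = Q/A = 9.922e-05/7.746e-05 = 1.281 m/s.
Reynolds number Re = ρVD/μ = 1847 · 1.281 · 0.009931 / 0.00384 = 6118.
Re > 4000 → turbulent; use the Moody-chart value f = 0.0356.
Total minor-loss coefficient ΣK = 2·1.7 + 1·3 + 4·0.34 = 7.76.
ΔP = [f·L/D + ΣK]·(ρV²/2) = [0.0356·29.49/0.009931 + 7.76]·(1847·1.281²/2) = [105.7 + 7.76]·1515 = 1.719e+05 Pa.
Head loss h_f = ΔP/(ρg) = 1.719e+05/(1847·9.81) = 9.489 m.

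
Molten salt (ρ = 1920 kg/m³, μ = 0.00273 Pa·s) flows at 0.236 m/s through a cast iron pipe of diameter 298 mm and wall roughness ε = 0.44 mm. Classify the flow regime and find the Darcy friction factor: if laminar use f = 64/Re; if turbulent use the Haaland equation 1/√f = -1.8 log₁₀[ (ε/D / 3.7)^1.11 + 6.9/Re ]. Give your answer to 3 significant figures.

f ≈ 0.0250

Re = ρVD/μ = 1920·0.236·0.298/0.00273 = 4.946e+04.
Re > 4000 → turbulent. ε/D = 0.00044/0.298 = 0.00148; Haaland: 1/√f = -1.8 log₁₀[0.000169 + 0.00014] = 6.32, so f = 0.02504.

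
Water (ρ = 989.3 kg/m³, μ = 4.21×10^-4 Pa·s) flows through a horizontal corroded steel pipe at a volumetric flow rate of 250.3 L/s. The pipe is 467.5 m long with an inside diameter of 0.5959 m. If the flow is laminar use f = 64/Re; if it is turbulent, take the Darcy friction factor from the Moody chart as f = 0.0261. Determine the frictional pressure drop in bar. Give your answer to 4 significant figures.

Q = 250.3 L/s = 250.3/1000 = 0.2503 m³/s.
Cross-sectional area A = πD²/4 = π(0.5959)²/4 = 0.2789 m²; mean velocity V = Q/A = 0.2503/0.2789 = 0.8975 m/s.
Reynolds number Re = ρVD/μ = 989.3 · 0.8975 · 0.5959 / 0.000421 = 1.257e+06.
Re > 4000 → turbulent; use the Moody-chart value f = 0.0261.
Darcy-Weisbach: ΔP = f(L/D)(ρV²/2) = 0.0261·(467.5/0.5959)·(989.3·0.8975²/2) = 0.0261·784.5·398.4 = 8158 Pa.
ΔP = 8158 Pa = 0.08158 bar.

ΔP ≈ 0.08158 bar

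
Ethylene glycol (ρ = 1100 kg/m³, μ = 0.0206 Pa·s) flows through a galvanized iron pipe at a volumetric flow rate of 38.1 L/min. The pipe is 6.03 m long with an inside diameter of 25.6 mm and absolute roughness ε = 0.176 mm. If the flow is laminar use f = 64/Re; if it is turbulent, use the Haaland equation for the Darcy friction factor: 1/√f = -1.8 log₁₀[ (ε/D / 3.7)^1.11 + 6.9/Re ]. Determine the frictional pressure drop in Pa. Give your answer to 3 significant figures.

ΔP ≈ 7480 Pa

Q = 38.1 L/min = 38.1/60000 = 0.000635 m³/s.
Cross-sectional area A = πD²/4 = π(0.0256)²/4 = 0.0005147 m²; mean velocity V = Q/A = 0.000635/0.0005147 = 1.234 m/s.
Reynolds number Re = ρVD/μ = 1100 · 1.234 · 0.0256 / 0.0206 = 1686.
Re < 2300 → laminar flow, so f = 64/Re = 64/1686 = 0.03795 (the turbulent correlation is not needed).
Darcy-Weisbach: ΔP = f(L/D)(ρV²/2) = 0.03795·(6.03/0.0256)·(1100·1.234²/2) = 0.03795·235.5·837.1 = 7483 Pa.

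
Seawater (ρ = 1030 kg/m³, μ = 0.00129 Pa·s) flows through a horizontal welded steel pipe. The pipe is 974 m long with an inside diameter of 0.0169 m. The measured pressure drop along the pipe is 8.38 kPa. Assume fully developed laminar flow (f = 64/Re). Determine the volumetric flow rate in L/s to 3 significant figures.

For laminar flow, f = 64/Re with Re = ρVD/μ, so Darcy-Weisbach reduces to ΔP = 32μLV/D². Solving for V: V = ΔP·D²/(32μL) = 8380·(0.0169)²/(32·0.00129·974) = 0.05953 m/s.
Check: Re = ρVD/μ = 1030·0.05953·0.0169/0.00129 = 803.3 < 2300, so the laminar assumption holds.
Q = V·A = 0.05953·(π/4·0.0169²) = 1.335e-05 m³/s = 0.0134 L/s.

Q ≈ 0.0134 L/s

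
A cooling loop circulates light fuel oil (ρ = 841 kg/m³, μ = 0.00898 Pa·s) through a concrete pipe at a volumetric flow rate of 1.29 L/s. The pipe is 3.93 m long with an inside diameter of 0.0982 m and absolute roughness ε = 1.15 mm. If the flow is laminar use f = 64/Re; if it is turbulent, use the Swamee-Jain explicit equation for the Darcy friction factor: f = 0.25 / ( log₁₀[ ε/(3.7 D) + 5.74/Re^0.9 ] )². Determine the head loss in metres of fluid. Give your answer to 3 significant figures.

h_f ≈ 0.00242 m

Q = 1.29 L/s = 1.29/1000 = 0.00129 m³/s.
Cross-sectional area A = πD²/4 = π(0.0982)²/4 = 0.007574 m²; mean velocity V = Q/A = 0.00129/0.007574 = 0.1703 m/s.
Reynolds number Re = ρVD/μ = 841 · 0.1703 · 0.0982 / 0.00898 = 1566.
Re < 2300 → laminar flow, so f = 64/Re = 64/1566 = 0.04086 (the turbulent correlation is not needed).
Darcy-Weisbach: ΔP = f(L/D)(ρV²/2) = 0.04086·(3.93/0.0982)·(841·0.1703²/2) = 0.04086·40.02·12.2 = 19.95 Pa.
Head loss h_f = ΔP/(ρg) = 19.95/(841·9.81) = 0.00242 m.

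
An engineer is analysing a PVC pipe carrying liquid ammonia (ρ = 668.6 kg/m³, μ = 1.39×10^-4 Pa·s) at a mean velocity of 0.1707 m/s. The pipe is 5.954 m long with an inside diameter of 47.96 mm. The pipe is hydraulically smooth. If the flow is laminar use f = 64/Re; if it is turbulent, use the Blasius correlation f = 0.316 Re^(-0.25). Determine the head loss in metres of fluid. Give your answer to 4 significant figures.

h_f ≈ 0.004136 m

Reynolds number Re = ρVD/μ = 668.6 · 0.1707 · 0.04796 / 0.000139 = 3.938e+04.
Re > 4000 → turbulent. Smooth-pipe (Blasius): f = 0.316 Re^(-0.25) = 0.316/(3.938e+04)^0.25 = 0.02243.
Darcy-Weisbach: ΔP = f(L/D)(ρV²/2) = 0.02243·(5.954/0.04796)·(668.6·0.1707²/2) = 0.02243·124.1·9.741 = 27.13 Pa.
Head loss h_f = ΔP/(ρg) = 27.13/(668.6·9.81) = 0.004136 m.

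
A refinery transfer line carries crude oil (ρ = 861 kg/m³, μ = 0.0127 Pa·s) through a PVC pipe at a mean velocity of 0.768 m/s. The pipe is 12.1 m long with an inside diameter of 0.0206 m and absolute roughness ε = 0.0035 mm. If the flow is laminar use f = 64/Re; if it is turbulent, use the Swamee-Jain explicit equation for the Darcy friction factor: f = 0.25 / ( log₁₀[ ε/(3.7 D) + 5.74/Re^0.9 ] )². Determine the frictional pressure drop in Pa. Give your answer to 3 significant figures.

ΔP ≈ 8900 Pa

Reynolds number Re = ρVD/μ = 861 · 0.768 · 0.0206 / 0.0127 = 1073.
Re < 2300 → laminar flow, so f = 64/Re = 64/1073 = 0.05967 (the turbulent correlation is not needed).
Darcy-Weisbach: ΔP = f(L/D)(ρV²/2) = 0.05967·(12.1/0.0206)·(861·0.768²/2) = 0.05967·587.4·253.9 = 8900 Pa.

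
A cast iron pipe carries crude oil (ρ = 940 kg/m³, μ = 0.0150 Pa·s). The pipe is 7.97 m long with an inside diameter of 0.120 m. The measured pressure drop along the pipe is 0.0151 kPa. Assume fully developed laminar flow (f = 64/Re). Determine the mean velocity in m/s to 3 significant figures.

For laminar flow, f = 64/Re with Re = ρVD/μ, so Darcy-Weisbach reduces to ΔP = 32μLV/D². Solving for V: V = ΔP·D²/(32μL) = 15.1·(0.12)²/(32·0.015·7.97) = 0.05684 m/s.
Check: Re = ρVD/μ = 940·0.05684·0.12/0.015 = 427.4 < 2300, so the laminar assumption holds.

V ≈ 0.0568 m/s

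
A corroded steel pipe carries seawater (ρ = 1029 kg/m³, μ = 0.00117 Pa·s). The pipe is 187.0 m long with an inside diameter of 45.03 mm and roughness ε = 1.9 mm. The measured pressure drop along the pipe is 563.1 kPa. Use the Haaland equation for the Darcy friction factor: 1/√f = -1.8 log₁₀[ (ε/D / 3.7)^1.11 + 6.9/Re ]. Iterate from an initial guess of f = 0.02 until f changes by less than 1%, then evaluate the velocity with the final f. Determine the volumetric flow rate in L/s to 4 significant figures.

Q ≈ 3.166 L/s

Rearranging Darcy-Weisbach: V = √(2·ΔP·D/(f·L·ρ)). With ε/D = 0.0019/0.04503 = 0.0422, iterate starting from f = 0.02:
  f = 0.02 → V = √(2·5.631e+05·0.04503/(0.02·187·1029)) = 3.63 m/s; Re = ρVD/μ = 1.438e+05; f → 0.06654
  f = 0.06654 → V = 1.99 m/s; Re = 7.882e+04; f → 0.06669
Converged (Δf/f < 1%). With the final f = 0.06669: V = √(2·5.631e+05·0.04503/(0.06669·187·1029)) = 1.988 m/s.
Q = V·A = 1.988·(π/4·0.04503²) = 0.003166 m³/s = 3.166 L/s.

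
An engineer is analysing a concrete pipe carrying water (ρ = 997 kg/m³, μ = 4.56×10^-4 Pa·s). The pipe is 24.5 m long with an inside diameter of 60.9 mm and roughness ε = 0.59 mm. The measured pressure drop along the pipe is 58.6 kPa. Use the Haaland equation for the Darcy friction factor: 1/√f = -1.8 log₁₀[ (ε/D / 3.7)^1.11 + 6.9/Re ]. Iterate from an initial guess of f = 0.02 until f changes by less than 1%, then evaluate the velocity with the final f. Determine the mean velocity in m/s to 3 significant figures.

Rearranging Darcy-Weisbach: V = √(2·ΔP·D/(f·L·ρ)). With ε/D = 0.00059/0.0609 = 0.00969, iterate starting from f = 0.02:
  f = 0.02 → V = √(2·5.86e+04·0.0609/(0.02·24.5·997)) = 3.822 m/s; Re = ρVD/μ = 5.089e+05; f → 0.03769
  f = 0.03769 → V = 2.784 m/s; Re = 3.708e+05; f → 0.03773
Converged (Δf/f < 1%). With the final f = 0.03773: V = √(2·5.86e+04·0.0609/(0.03773·24.5·997)) = 2.783 m/s.

V ≈ 2.78 m/s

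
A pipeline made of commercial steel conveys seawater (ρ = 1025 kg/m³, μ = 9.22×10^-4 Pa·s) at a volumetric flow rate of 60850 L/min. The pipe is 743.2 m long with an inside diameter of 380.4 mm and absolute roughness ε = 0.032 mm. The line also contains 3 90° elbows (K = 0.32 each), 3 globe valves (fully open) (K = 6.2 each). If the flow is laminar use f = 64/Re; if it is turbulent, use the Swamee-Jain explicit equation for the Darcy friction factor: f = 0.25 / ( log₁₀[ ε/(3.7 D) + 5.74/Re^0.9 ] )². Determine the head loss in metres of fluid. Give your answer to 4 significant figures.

Q = 60850 L/min = 60850/60000 = 1.014 m³/s.
Cross-sectional area A = πD²/4 = π(0.3804)²/4 = 0.1137 m²; mean velocity V = Q/A = 1.014/0.1137 = 8.924 m/s.
Reynolds number Re = ρVD/μ = 1025 · 8.924 · 0.3804 / 0.000922 = 3.774e+06.
Re > 4000 → turbulent. Relative roughness ε/D = 3.2e-05/0.3804 = 8.41e-05. Swamee-Jain: f = 0.25/(log₁₀[8.41e-05/3.7 + 5.74/3.774e+06^0.9])² = 0.25/(log₁₀[2.27e-05 + 6.92e-06])² = 0.25/(-4.528)² = 0.01219.
Total minor-loss coefficient ΣK = 3·0.32 + 3·6.2 = 19.6.
ΔP = [f·L/D + ΣK]·(ρV²/2) = [0.01219·743.2/0.3804 + 19.6]·(1025·8.924²/2) = [23.82 + 19.6]·4.081e+04 = 1.77e+06 Pa.
Head loss h_f = ΔP/(ρg) = 1.77e+06/(1025·9.81) = 176.1 m.

h_f ≈ 176.1 m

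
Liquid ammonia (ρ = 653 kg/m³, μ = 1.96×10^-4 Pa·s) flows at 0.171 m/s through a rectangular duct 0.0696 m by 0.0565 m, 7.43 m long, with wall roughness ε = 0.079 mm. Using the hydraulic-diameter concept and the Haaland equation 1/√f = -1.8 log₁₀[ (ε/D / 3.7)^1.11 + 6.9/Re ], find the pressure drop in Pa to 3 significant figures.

ΔP ≈ 29.1 Pa

Hydraulic diameter D_h = 4A/P = 4·(0.0696·0.0565)/(2·(0.0696+0.0565)) = 0.01573/0.2522 = 0.06237 m.
Re = ρVD_h/μ = 653·0.171·0.06237/0.000196 = 3.553e+04.
ε/D_h = 7.9e-05/0.06237 = 0.00127; Haaland gives 1/√f = -1.8 log₁₀[0.000142+0.000194] = 6.251, so f = 0.02559.
ΔP = f(L/D_h)(ρV²/2) = 0.02559·7.43/0.06237·9.547 = 29.1 Pa.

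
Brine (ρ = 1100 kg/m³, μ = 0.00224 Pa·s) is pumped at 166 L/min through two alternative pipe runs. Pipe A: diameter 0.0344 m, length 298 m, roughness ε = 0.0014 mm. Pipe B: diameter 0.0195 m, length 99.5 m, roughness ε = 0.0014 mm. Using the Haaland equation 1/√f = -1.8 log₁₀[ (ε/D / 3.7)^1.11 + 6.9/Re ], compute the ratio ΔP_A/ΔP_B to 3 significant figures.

Pipe A: V = Q/A = 0.002767/0.0009294 = 2.977 m/s; Re = 5.029e+04; ε/D = 4.07e-05; Haaland → f = 0.02079; ΔP_A = f(L/D)(ρV²/2) = 8.779e+05 Pa.
Pipe B: V = Q/A = 0.002767/0.0002986 = 9.264 m/s; Re = 8.871e+04; ε/D = 7.18e-05; Haaland → f = 0.01856; ΔP_B = f(L/D)(ρV²/2) = 4.471e+06 Pa.
ΔP_A/ΔP_B = 8.779e+05/4.471e+06 = 0.196.

ΔP_A/ΔP_B ≈ 0.196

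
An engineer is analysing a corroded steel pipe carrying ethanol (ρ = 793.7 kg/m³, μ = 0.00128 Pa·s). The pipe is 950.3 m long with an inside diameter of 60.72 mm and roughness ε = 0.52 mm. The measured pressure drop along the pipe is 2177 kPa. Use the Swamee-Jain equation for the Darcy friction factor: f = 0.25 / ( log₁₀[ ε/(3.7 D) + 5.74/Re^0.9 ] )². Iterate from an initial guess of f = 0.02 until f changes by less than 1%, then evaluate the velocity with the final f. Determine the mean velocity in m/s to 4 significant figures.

Rearranging Darcy-Weisbach: V = √(2·ΔP·D/(f·L·ρ)). With ε/D = 0.00052/0.06072 = 0.00856, iterate starting from f = 0.02:
  f = 0.02 → V = √(2·2.177e+06·0.06072/(0.02·950.3·793.7)) = 4.186 m/s; Re = ρVD/μ = 1.576e+05; f → 0.0366
  f = 0.0366 → V = 3.095 m/s; Re = 1.165e+05; f → 0.03679
Converged (Δf/f < 1%). With the final f = 0.03679: V = √(2·2.177e+06·0.06072/(0.03679·950.3·793.7)) = 3.087 m/s.

V ≈ 3.087 m/s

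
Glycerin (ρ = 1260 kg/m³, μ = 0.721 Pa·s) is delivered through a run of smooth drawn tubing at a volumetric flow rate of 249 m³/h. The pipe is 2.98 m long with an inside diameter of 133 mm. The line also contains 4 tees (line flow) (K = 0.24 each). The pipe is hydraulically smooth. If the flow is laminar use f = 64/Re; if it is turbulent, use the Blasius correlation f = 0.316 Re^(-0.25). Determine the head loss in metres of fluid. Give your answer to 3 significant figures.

Q = 249 m³/h = 249/3600 = 0.06917 m³/s.
Cross-sectional area A = πD²/4 = π(0.133)²/4 = 0.01389 m²; mean velocity V = Q/A = 0.06917/0.01389 = 4.979 m/s.
Reynolds number Re = ρVD/μ = 1260 · 4.979 · 0.133 / 0.721 = 1157.
Re < 2300 → laminar flow, so f = 64/Re = 64/1157 = 0.05531 (the turbulent correlation is not needed).
Total minor-loss coefficient ΣK = 4·0.24 = 0.96.
ΔP = [f·L/D + ΣK]·(ρV²/2) = [0.05531·2.98/0.133 + 0.96]·(1260·4.979²/2) = [1.239 + 0.96]·1.562e+04 = 3.434e+04 Pa.
Head loss h_f = ΔP/(ρg) = 3.434e+04/(1260·9.81) = 2.78 m.

h_f ≈ 2.78 m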